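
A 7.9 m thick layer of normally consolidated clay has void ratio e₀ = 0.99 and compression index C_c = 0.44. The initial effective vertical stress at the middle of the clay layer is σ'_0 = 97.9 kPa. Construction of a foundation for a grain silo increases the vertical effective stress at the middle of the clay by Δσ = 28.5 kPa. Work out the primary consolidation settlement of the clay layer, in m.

S_c ≈ 0.194 m

Final effective stress: σ'_f = σ'_0 + Δσ = 97.9 + 28.5 = 126.4 kPa.
Normally consolidated clay, so the full stress increment lies on the virgin compression line:
S_c = C_c·H/(1+e₀)·log₁₀(σ'_f/σ'_0) = 0.44×7.9/(1+0.99)×log₁₀(126.4/97.9)
    = 1.7467 × 0.11096 = 0.1938 m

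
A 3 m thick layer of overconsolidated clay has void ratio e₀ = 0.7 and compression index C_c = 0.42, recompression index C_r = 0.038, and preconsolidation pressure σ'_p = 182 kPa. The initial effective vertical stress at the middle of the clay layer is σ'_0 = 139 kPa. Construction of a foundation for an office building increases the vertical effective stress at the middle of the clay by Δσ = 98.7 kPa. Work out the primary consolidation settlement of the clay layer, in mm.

Final effective stress: σ'_f = 139 + 98.7 = 237.7 kPa.
σ'_f = 237.7 > σ'_p = 182 kPa, so the stress path crosses the preconsolidation pressure — recompression up to σ'_p, then virgin compression beyond:
S_c = H/(1+e₀)·[C_r·log₁₀(σ'_p/σ'_0) + C_c·log₁₀(σ'_f/σ'_p)]
    = 3/1.7 × [0.038×log₁₀(182/139) + 0.42×log₁₀(237.7/182)]
    = 1.7647 × [0.0044482 + 0.048702] = 0.09379 m

S_c ≈ 93.8 mm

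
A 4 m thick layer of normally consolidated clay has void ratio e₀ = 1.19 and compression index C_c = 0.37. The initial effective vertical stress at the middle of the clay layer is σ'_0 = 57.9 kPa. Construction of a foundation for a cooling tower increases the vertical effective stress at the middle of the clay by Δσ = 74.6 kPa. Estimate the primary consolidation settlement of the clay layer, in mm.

Final effective stress: σ'_f = σ'_0 + Δσ = 57.9 + 74.6 = 132.5 kPa.
Normally consolidated clay, so the full stress increment lies on the virgin compression line:
S_c = C_c·H/(1+e₀)·log₁₀(σ'_f/σ'_0) = 0.37×4/(1+1.19)×log₁₀(132.5/57.9)
    = 0.6758 × 0.35954 = 0.243 m

S_c ≈ 243 mm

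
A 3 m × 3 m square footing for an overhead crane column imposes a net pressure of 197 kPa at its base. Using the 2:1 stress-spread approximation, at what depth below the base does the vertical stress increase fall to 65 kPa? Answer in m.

z ≈ 2.22 m

2:1 spreading — at depth z the loaded area has grown by z in each plan dimension:
qB²/(B+z)² = Δσ_z ⇒ z = B(√(q/Δσ_z) − 1) = 3×(√(197/65) − 1) = 2.223 m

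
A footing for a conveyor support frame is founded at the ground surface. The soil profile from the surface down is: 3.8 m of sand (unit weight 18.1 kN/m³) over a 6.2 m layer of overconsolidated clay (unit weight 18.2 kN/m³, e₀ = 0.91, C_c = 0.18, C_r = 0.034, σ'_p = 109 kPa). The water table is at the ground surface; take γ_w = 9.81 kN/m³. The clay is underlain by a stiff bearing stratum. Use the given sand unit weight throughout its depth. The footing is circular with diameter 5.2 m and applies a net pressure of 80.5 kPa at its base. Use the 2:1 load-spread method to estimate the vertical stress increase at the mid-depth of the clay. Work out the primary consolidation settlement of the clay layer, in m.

S_c ≈ 0.011 m

Mid-depth of clay below the ground surface: z = 3.8 + 6.2/2 = 6.9 m.
Total vertical stress at mid-clay: σ_v = 18.1×3.8 + 18.2×3.1 = 125.2 kPa.
Pore pressure: u = 9.81×(6.9 − 0) = 67.689 kPa.
Initial effective stress: σ'_0 = σ_v − u = 125.2 − 67.689 = 57.511 kPa.
Stress increase at mid-clay by the 2:1 spreading method:
Δσ ≈ qD²/(D+z)² = 80.5×5.2²/(5.2+6.9)² = 14.867 kPa
Final effective stress: σ'_f = 57.511 + 14.867 = 72.378 kPa.
σ'_f = 72.378 ≤ σ'_p = 109 kPa, so the clay remains overconsolidated and only the recompression index applies:
S_c = C_r·H/(1+e₀)·log₁₀(σ'_f/σ'_0) = 0.034×6.2/1.91×log₁₀(72.378/57.511)
    = 0.11037 × 0.099856 = 0.01102 m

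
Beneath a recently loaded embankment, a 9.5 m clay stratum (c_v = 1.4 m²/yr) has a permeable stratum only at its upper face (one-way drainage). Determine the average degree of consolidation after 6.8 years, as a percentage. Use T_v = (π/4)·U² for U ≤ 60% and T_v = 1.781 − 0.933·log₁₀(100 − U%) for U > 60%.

U ≈ 36.6 %

Drainage path length: H_d = H = 9.5 m (single drainage).
T_v = c_v·t/H_d² = 1.4×6.8/9.5² = 0.10548.
T_v = 0.10548 corresponds to the U ≤ 60% branch:
U = √(4T_v/π) = 0.3665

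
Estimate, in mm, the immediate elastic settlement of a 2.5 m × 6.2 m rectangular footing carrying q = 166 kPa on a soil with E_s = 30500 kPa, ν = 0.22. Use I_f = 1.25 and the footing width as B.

S_e ≈ 16.2 mm

Immediate (elastic) settlement: S_e = q·B·(1−ν²)/E_s · I_f.
S_e = 166 × 2.5 × (1 − 0.22²) / 30500 × 1.25
    = 166 × 2.5 × 0.9516 / 30500 × 1.25
    = 0.01618 m = 16.18 mm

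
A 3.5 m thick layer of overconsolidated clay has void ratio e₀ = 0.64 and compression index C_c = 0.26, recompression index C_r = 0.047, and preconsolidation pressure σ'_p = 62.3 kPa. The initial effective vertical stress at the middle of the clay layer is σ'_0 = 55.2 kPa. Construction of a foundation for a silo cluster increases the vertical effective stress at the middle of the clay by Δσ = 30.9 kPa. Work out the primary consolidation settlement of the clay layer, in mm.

Final effective stress: σ'_f = 55.2 + 30.9 = 86.1 kPa.
σ'_f = 86.1 > σ'_p = 62.3 kPa, so the stress path crosses the preconsolidation pressure — recompression up to σ'_p, then virgin compression beyond:
S_c = H/(1+e₀)·[C_r·log₁₀(σ'_p/σ'_0) + C_c·log₁₀(σ'_f/σ'_p)]
    = 3.5/1.64 × [0.047×log₁₀(62.3/55.2) + 0.26×log₁₀(86.1/62.3)]
    = 2.1341 × [0.0024698 + 0.036534] = 0.08324 m

S_c ≈ 83.2 mm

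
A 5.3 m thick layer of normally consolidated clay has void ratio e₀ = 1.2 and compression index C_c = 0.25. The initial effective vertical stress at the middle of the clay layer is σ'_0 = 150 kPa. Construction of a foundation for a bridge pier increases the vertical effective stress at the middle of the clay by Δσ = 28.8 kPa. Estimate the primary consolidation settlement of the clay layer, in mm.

S_c ≈ 45.9 mm

Final effective stress: σ'_f = σ'_0 + Δσ = 150 + 28.8 = 178.8 kPa.
Normally consolidated clay, so the full stress increment lies on the virgin compression line:
S_c = C_c·H/(1+e₀)·log₁₀(σ'_f/σ'_0) = 0.25×5.3/(1+1.2)×log₁₀(178.8/150)
    = 0.60227 × 0.076276 = 0.04594 m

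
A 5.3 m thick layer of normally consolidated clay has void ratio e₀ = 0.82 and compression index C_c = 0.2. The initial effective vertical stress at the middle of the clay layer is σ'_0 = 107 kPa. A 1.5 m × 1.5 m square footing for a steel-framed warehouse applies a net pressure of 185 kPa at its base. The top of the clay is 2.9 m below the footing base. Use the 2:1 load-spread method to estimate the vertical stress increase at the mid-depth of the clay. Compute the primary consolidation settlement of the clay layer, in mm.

Mid-depth of clay below the footing base: z = 2.9 + 5.3/2 = 5.55 m.
Stress increase at mid-clay by the 2:1 spreading method:
Δσ = qBL/((B+z)(L+z)) = 185×1.5×1.5/((1.5+5.55)(1.5+5.55)) = 8.3748 kPa
Final effective stress: σ'_f = σ'_0 + Δσ = 107 + 8.3748 = 115.37 kPa.
Normally consolidated clay, so the full stress increment lies on the virgin compression line:
S_c = C_c·H/(1+e₀)·log₁₀(σ'_f/σ'_0) = 0.2×5.3/(1+0.82)×log₁₀(115.37/107)
    = 0.58242 × 0.032709 = 0.01905 m

S_c ≈ 19.1 mm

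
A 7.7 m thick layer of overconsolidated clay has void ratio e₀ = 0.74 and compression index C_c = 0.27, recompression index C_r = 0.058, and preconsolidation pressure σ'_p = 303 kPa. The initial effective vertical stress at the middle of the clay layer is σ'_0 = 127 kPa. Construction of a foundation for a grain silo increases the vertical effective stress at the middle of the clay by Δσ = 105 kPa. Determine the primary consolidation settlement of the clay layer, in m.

Final effective stress: σ'_f = 127 + 105 = 232 kPa.
σ'_f = 232 ≤ σ'_p = 303 kPa, so the clay remains overconsolidated and only the recompression index applies:
S_c = C_r·H/(1+e₀)·log₁₀(σ'_f/σ'_0) = 0.058×7.7/1.74×log₁₀(232/127)
    = 0.25667 × 0.26168 = 0.06716 m

S_c ≈ 0.0672 m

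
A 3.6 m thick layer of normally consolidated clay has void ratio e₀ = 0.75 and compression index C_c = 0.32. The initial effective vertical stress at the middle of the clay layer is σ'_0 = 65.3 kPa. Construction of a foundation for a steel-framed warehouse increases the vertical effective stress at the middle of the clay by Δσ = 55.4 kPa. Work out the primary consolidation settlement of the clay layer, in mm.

S_c ≈ 176 mm

Final effective stress: σ'_f = σ'_0 + Δσ = 65.3 + 55.4 = 120.7 kPa.
Normally consolidated clay, so the full stress increment lies on the virgin compression line:
S_c = C_c·H/(1+e₀)·log₁₀(σ'_f/σ'_0) = 0.32×3.6/(1+0.75)×log₁₀(120.7/65.3)
    = 0.65829 × 0.26679 = 0.1756 m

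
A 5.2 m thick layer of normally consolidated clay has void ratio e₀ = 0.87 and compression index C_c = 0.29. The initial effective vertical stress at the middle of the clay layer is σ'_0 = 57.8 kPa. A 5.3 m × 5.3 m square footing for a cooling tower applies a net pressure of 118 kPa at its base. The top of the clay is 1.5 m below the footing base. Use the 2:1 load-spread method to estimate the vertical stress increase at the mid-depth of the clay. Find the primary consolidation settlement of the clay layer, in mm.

S_c ≈ 175 mm

Mid-depth of clay below the footing base: z = 1.5 + 5.2/2 = 4.1 m.
Stress increase at mid-clay by the 2:1 spreading method:
Δσ = qBL/((B+z)(L+z)) = 118×5.3×5.3/((5.3+4.1)(5.3+4.1)) = 37.513 kPa
Final effective stress: σ'_f = σ'_0 + Δσ = 57.8 + 37.513 = 95.313 kPa.
Normally consolidated clay, so the full stress increment lies on the virgin compression line:
S_c = C_c·H/(1+e₀)·log₁₀(σ'_f/σ'_0) = 0.29×5.2/(1+0.87)×log₁₀(95.313/57.8)
    = 0.80642 × 0.21722 = 0.1752 m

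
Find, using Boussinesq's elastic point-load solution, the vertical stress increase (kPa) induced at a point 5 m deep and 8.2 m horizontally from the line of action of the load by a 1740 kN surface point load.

Δσ_z ≈ 1.27 kPa

Boussinesq vertical stress below a point load on an elastic half-space:
Δσ_z = 3P/(2πz²) · [1 + (r/z)²]^(−5/2)
r/z = 8.2/5 = 1.64; [1+(r/z)²]^(−5/2) = 0.038243.
Δσ_z = 3×1740/(2π×5²) × 0.038243 = 33.232 × 0.038243 = 1.271 kPa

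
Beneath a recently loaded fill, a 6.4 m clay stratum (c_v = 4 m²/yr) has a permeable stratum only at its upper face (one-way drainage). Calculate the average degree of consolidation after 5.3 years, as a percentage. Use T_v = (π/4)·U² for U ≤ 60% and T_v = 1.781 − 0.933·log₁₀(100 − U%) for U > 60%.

Drainage path length: H_d = H = 6.4 m (single drainage).
T_v = c_v·t/H_d² = 4×5.3/6.4² = 0.51758.
T_v = 0.51758 corresponds to the U > 60% branch:
U = 1 − 10^((1.781 − T_v)/0.933)/100 = 0.774

U ≈ 77.4 %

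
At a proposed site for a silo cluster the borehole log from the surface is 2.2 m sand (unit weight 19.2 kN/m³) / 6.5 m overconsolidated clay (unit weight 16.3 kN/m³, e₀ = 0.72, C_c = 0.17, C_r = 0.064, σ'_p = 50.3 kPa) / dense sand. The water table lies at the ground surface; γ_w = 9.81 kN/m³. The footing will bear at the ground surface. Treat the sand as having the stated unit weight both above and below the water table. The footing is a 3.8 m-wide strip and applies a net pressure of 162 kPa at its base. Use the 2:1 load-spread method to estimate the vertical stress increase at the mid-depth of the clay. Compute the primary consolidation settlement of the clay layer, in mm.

S_c ≈ 234 mm

Mid-depth of clay below the ground surface: z = 2.2 + 6.5/2 = 5.45 m.
Total vertical stress at mid-clay: σ_v = 19.2×2.2 + 16.3×3.25 = 95.215 kPa.
Pore pressure: u = 9.81×(5.45 − 0) = 53.465 kPa.
Initial effective stress: σ'_0 = σ_v − u = 95.215 − 53.465 = 41.75 kPa.
Stress increase at mid-clay by the 2:1 spreading method:
Δσ = qB/(B+z) = 162×3.8/(3.8+5.45) = 66.551 kPa
Final effective stress: σ'_f = 41.75 + 66.551 = 108.3 kPa.
σ'_f = 108.3 > σ'_p = 50.3 kPa, so the stress path crosses the preconsolidation pressure — recompression up to σ'_p, then virgin compression beyond:
S_c = H/(1+e₀)·[C_r·log₁₀(σ'_p/σ'_0) + C_c·log₁₀(σ'_f/σ'_p)]
    = 6.5/1.72 × [0.064×log₁₀(50.3/41.75) + 0.17×log₁₀(108.3/50.3)]
    = 3.7791 × [0.0051783 + 0.05662] = 0.2335 m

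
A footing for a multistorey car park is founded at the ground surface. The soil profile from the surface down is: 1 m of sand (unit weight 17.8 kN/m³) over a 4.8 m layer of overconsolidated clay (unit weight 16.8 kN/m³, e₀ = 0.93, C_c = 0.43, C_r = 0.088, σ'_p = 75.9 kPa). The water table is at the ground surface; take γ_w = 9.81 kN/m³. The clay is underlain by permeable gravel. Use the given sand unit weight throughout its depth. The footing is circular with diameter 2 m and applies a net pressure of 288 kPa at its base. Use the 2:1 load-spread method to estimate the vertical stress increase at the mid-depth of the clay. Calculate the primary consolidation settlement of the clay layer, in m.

S_c ≈ 0.0906 m

Mid-depth of clay below the ground surface: z = 1 + 4.8/2 = 3.4 m.
Total vertical stress at mid-clay: σ_v = 17.8×1 + 16.8×2.4 = 58.12 kPa.
Pore pressure: u = 9.81×(3.4 − 0) = 33.354 kPa.
Initial effective stress: σ'_0 = σ_v − u = 58.12 − 33.354 = 24.766 kPa.
Stress increase at mid-clay by the 2:1 spreading method:
Δσ ≈ qD²/(D+z)² = 288×2²/(2+3.4)² = 39.506 kPa
Final effective stress: σ'_f = 24.766 + 39.506 = 64.272 kPa.
σ'_f = 64.272 ≤ σ'_p = 75.9 kPa, so the clay remains overconsolidated and only the recompression index applies:
S_c = C_r·H/(1+e₀)·log₁₀(σ'_f/σ'_0) = 0.088×4.8/1.93×log₁₀(64.272/24.766)
    = 0.21886 × 0.41417 = 0.09064 m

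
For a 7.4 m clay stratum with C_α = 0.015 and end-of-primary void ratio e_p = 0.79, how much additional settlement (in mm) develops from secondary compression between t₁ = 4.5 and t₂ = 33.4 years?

Secondary compression: S_s = C_α·H/(1+e_p)·log₁₀(t₂/t₁)
S_s = 0.015×7.4/(1+0.79)×log₁₀(33.4/4.5)
    = 0.06201 × 0.8705 = 0.05398 m

S_s ≈ 54 mm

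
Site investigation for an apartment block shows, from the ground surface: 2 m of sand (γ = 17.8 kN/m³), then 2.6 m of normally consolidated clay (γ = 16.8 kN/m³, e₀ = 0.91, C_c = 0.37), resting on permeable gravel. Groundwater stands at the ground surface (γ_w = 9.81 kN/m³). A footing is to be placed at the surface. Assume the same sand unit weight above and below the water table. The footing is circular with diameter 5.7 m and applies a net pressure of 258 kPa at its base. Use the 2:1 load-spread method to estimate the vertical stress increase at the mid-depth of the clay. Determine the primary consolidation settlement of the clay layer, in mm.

Mid-depth of clay below the ground surface: z = 2 + 2.6/2 = 3.3 m.
Total vertical stress at mid-clay: σ_v = 17.8×2 + 16.8×1.3 = 57.44 kPa.
Pore pressure: u = 9.81×(3.3 − 0) = 32.373 kPa.
Initial effective stress: σ'_0 = σ_v − u = 57.44 − 32.373 = 25.067 kPa.
Stress increase at mid-clay by the 2:1 spreading method:
Δσ ≈ qD²/(D+z)² = 258×5.7²/(5.7+3.3)² = 103.49 kPa
Final effective stress: σ'_f = σ'_0 + Δσ = 25.067 + 103.49 = 128.56 kPa.
Normally consolidated clay, so the full stress increment lies on the virgin compression line:
S_c = C_c·H/(1+e₀)·log₁₀(σ'_f/σ'_0) = 0.37×2.6/(1+0.91)×log₁₀(128.56/25.067)
    = 0.50366 × 0.71 = 0.3576 m

S_c ≈ 358 mm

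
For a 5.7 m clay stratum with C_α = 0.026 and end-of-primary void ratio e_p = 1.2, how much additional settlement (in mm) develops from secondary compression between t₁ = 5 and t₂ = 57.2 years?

Secondary compression: S_s = C_α·H/(1+e_p)·log₁₀(t₂/t₁)
S_s = 0.026×5.7/(1+1.2)×log₁₀(57.2/5)
    = 0.06736 × 1.058 = 0.0713 m

S_s ≈ 71.3 mm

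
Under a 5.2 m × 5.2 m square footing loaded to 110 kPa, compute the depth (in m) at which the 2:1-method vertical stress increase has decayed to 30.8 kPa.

2:1 spreading — at depth z the loaded area has grown by z in each plan dimension:
qB²/(B+z)² = Δσ_z ⇒ z = B(√(q/Δσ_z) − 1) = 5.2×(√(110/30.8) − 1) = 4.627 m

z ≈ 4.63 m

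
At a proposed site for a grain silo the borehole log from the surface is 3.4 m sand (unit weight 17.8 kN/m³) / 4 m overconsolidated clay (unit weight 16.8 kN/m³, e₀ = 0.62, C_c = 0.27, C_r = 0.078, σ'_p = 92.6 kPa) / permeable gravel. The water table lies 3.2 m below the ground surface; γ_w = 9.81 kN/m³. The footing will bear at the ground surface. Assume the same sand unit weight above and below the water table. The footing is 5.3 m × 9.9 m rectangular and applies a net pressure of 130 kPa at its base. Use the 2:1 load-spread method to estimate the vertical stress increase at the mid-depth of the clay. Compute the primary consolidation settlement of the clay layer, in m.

Mid-depth of clay below the ground surface: z = 3.4 + 4/2 = 5.4 m.
Total vertical stress at mid-clay: σ_v = 17.8×3.4 + 16.8×2 = 94.12 kPa.
Pore pressure: u = 9.81×(5.4 − 3.2) = 21.582 kPa.
Initial effective stress: σ'_0 = σ_v − u = 94.12 − 21.582 = 72.538 kPa.
Stress increase at mid-clay by the 2:1 spreading method:
Δσ = qBL/((B+z)(L+z)) = 130×5.3×9.9/((5.3+5.4)(9.9+5.4)) = 41.666 kPa
Final effective stress: σ'_f = 72.538 + 41.666 = 114.2 kPa.
σ'_f = 114.2 > σ'_p = 92.6 kPa, so the stress path crosses the preconsolidation pressure — recompression up to σ'_p, then virgin compression beyond:
S_c = H/(1+e₀)·[C_r·log₁₀(σ'_p/σ'_0) + C_c·log₁₀(σ'_f/σ'_p)]
    = 4/1.62 × [0.078×log₁₀(92.6/72.538) + 0.27×log₁₀(114.2/92.6)]
    = 2.4691 × [0.0082715 + 0.024585] = 0.08113 m

S_c ≈ 0.0811 m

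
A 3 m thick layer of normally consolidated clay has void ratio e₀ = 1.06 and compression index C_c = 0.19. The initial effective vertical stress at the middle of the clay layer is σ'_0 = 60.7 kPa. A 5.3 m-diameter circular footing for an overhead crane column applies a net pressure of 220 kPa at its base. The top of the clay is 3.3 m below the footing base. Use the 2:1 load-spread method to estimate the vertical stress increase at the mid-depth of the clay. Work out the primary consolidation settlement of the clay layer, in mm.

S_c ≈ 83.2 mm

Mid-depth of clay below the footing base: z = 3.3 + 3/2 = 4.8 m.
Stress increase at mid-clay by the 2:1 spreading method:
Δσ ≈ qD²/(D+z)² = 220×5.3²/(5.3+4.8)² = 60.58 kPa
Final effective stress: σ'_f = σ'_0 + Δσ = 60.7 + 60.58 = 121.28 kPa.
Normally consolidated clay, so the full stress increment lies on the virgin compression line:
S_c = C_c·H/(1+e₀)·log₁₀(σ'_f/σ'_0) = 0.19×3/(1+1.06)×log₁₀(121.28/60.7)
    = 0.2767 × 0.3006 = 0.08318 m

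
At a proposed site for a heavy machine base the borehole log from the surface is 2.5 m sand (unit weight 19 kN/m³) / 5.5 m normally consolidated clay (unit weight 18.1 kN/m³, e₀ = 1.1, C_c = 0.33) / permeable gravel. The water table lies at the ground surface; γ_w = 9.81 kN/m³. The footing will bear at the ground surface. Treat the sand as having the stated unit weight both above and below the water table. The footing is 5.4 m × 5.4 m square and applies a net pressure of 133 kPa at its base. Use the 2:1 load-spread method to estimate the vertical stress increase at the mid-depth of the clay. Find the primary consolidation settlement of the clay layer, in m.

Mid-depth of clay below the ground surface: z = 2.5 + 5.5/2 = 5.25 m.
Total vertical stress at mid-clay: σ_v = 19×2.5 + 18.1×2.75 = 97.275 kPa.
Pore pressure: u = 9.81×(5.25 − 0) = 51.503 kPa.
Initial effective stress: σ'_0 = σ_v − u = 97.275 − 51.503 = 45.772 kPa.
Stress increase at mid-clay by the 2:1 spreading method:
Δσ = qBL/((B+z)(L+z)) = 133×5.4×5.4/((5.4+5.25)(5.4+5.25)) = 34.193 kPa
Final effective stress: σ'_f = σ'_0 + Δσ = 45.772 + 34.193 = 79.965 kPa.
Normally consolidated clay, so the full stress increment lies on the virgin compression line:
S_c = C_c·H/(1+e₀)·log₁₀(σ'_f/σ'_0) = 0.33×5.5/(1+1.1)×log₁₀(79.965/45.772)
    = 0.86429 × 0.2423 = 0.2094 m

S_c ≈ 0.209 m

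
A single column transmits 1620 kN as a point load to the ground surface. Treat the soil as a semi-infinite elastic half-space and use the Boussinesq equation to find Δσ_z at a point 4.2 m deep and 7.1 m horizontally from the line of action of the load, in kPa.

Boussinesq vertical stress below a point load on an elastic half-space:
Δσ_z = 3P/(2πz²) · [1 + (r/z)²]^(−5/2)
r/z = 7.1/4.2 = 1.6905; [1+(r/z)²]^(−5/2) = 0.034212.
Δσ_z = 3×1620/(2π×4.2²) × 0.034212 = 43.849 × 0.034212 = 1.5 kPa

Δσ_z ≈ 1.5 kPa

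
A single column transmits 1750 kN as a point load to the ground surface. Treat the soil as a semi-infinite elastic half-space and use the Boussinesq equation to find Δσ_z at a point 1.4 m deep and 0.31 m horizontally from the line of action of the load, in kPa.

Δσ_z ≈ 378 kPa

Boussinesq vertical stress below a point load on an elastic half-space:
Δσ_z = 3P/(2πz²) · [1 + (r/z)²]^(−5/2)
r/z = 0.31/1.4 = 0.22143; [1+(r/z)²]^(−5/2) = 0.88722.
Δσ_z = 3×1750/(2π×1.4²) × 0.88722 = 426.31 × 0.88722 = 378.2 kPa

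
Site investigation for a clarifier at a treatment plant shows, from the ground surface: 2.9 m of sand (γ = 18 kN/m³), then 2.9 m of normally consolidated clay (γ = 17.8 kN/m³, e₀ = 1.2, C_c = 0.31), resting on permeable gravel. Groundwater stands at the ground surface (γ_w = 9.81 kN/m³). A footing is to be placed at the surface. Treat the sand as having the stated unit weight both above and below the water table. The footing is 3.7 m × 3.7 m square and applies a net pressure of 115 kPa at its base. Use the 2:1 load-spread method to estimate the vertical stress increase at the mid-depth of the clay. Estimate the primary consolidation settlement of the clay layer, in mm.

S_c ≈ 92.9 mm

Mid-depth of clay below the ground surface: z = 2.9 + 2.9/2 = 4.35 m.
Total vertical stress at mid-clay: σ_v = 18×2.9 + 17.8×1.45 = 78.01 kPa.
Pore pressure: u = 9.81×(4.35 − 0) = 42.673 kPa.
Initial effective stress: σ'_0 = σ_v − u = 78.01 − 42.673 = 35.337 kPa.
Stress increase at mid-clay by the 2:1 spreading method:
Δσ = qBL/((B+z)(L+z)) = 115×3.7×3.7/((3.7+4.35)(3.7+4.35)) = 24.295 kPa
Final effective stress: σ'_f = σ'_0 + Δσ = 35.337 + 24.295 = 59.632 kPa.
Normally consolidated clay, so the full stress increment lies on the virgin compression line:
S_c = C_c·H/(1+e₀)·log₁₀(σ'_f/σ'_0) = 0.31×2.9/(1+1.2)×log₁₀(59.632/35.337)
    = 0.40864 × 0.22725 = 0.09286 m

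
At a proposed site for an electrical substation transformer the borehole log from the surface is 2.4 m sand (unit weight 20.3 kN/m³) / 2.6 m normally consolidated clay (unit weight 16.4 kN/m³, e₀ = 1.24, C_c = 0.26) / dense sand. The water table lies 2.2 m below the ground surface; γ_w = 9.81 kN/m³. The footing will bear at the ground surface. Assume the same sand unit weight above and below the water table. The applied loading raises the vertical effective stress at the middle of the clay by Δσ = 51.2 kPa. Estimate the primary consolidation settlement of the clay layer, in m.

Mid-depth of clay below the ground surface: z = 2.4 + 2.6/2 = 3.7 m.
Total vertical stress at mid-clay: σ_v = 20.3×2.4 + 16.4×1.3 = 70.04 kPa.
Pore pressure: u = 9.81×(3.7 − 2.2) = 14.715 kPa.
Initial effective stress: σ'_0 = σ_v − u = 70.04 − 14.715 = 55.325 kPa.
Final effective stress: σ'_f = σ'_0 + Δσ = 55.325 + 51.2 = 106.53 kPa.
Normally consolidated clay, so the full stress increment lies on the virgin compression line:
S_c = C_c·H/(1+e₀)·log₁₀(σ'_f/σ'_0) = 0.26×2.6/(1+1.24)×log₁₀(106.53/55.325)
    = 0.30179 × 0.28455 = 0.08587 m

S_c ≈ 0.0859 m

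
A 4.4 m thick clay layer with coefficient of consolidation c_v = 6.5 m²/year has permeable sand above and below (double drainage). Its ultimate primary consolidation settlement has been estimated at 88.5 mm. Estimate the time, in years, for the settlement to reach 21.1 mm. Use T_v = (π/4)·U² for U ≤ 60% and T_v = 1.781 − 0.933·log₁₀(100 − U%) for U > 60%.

t ≈ 0.0332 years

Drainage path length: H_d = H/2 = 2.2 m (double drainage).
U = S(t)/S_ult = 21.1/88.5 = 0.2384.
U ≤ 60%: T_v = (π/4)·U² = (π/4)×0.23842² = 0.044645.
t = T_v·H_d²/c_v = 0.044645×2.2²/6.5 = 0.03324 years.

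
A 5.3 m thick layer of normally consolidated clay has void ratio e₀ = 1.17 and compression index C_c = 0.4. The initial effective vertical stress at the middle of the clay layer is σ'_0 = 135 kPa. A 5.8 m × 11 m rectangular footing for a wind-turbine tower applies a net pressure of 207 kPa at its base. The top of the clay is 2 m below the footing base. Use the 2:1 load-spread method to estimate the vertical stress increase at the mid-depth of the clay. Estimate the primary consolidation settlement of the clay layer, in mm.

Mid-depth of clay below the footing base: z = 2 + 5.3/2 = 4.65 m.
Stress increase at mid-clay by the 2:1 spreading method:
Δσ = qBL/((B+z)(L+z)) = 207×5.8×11/((5.8+4.65)(11+4.65)) = 80.753 kPa
Final effective stress: σ'_f = σ'_0 + Δσ = 135 + 80.753 = 215.75 kPa.
Normally consolidated clay, so the full stress increment lies on the virgin compression line:
S_c = C_c·H/(1+e₀)·log₁₀(σ'_f/σ'_0) = 0.4×5.3/(1+1.17)×log₁₀(215.75/135)
    = 0.97696 × 0.20362 = 0.1989 m

S_c ≈ 199 mm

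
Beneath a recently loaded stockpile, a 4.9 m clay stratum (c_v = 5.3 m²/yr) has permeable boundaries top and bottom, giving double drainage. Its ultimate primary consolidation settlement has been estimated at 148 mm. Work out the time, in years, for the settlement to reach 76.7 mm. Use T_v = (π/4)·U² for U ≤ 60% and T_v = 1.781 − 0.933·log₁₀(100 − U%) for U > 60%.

Drainage path length: H_d = H/2 = 2.45 m (double drainage).
U = S(t)/S_ult = 76.7/148 = 0.5182.
U ≤ 60%: T_v = (π/4)·U² = (π/4)×0.51824² = 0.21094.
t = T_v·H_d²/c_v = 0.21094×2.45²/5.3 = 0.2389 years.

t ≈ 0.239 years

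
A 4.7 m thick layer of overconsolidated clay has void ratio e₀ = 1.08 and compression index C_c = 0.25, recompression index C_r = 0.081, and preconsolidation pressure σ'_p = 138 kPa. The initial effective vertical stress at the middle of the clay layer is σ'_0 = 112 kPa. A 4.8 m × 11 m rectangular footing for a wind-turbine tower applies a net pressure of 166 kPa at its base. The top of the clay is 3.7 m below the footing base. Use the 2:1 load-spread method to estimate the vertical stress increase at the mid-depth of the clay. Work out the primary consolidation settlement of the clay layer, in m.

S_c ≈ 0.0519 m

Mid-depth of clay below the footing base: z = 3.7 + 4.7/2 = 6.05 m.
Stress increase at mid-clay by the 2:1 spreading method:
Δσ = qBL/((B+z)(L+z)) = 166×4.8×11/((4.8+6.05)(11+6.05)) = 47.379 kPa
Final effective stress: σ'_f = 112 + 47.379 = 159.38 kPa.
σ'_f = 159.38 > σ'_p = 138 kPa, so the stress path crosses the preconsolidation pressure — recompression up to σ'_p, then virgin compression beyond:
S_c = H/(1+e₀)·[C_r·log₁₀(σ'_p/σ'_0) + C_c·log₁₀(σ'_f/σ'_p)]
    = 4.7/2.08 × [0.081×log₁₀(138/112) + 0.25×log₁₀(159.38/138)]
    = 2.2596 × [0.0073435 + 0.015639] = 0.05193 m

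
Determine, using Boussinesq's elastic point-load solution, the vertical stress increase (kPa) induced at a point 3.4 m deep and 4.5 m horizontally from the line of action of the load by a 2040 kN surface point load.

Δσ_z ≈ 6.71 kPa

Boussinesq vertical stress below a point load on an elastic half-space:
Δσ_z = 3P/(2πz²) · [1 + (r/z)²]^(−5/2)
r/z = 4.5/3.4 = 1.3235; [1+(r/z)²]^(−5/2) = 0.079613.
Δσ_z = 3×2040/(2π×3.4²) × 0.079613 = 84.258 × 0.079613 = 6.708 kPa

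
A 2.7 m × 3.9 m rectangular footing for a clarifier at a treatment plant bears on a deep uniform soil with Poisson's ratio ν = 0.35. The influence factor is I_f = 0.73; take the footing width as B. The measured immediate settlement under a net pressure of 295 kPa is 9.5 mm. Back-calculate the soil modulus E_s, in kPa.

E_s ≈ 53700 kPa

S_e = q·B·(1−ν²)/E_s · I_f  ⇒  E_s = q·B·(1−ν²)·I_f / S_e.
E_s = 295 × 2.7 × 0.8775 × 0.73 / 0.0095 = 53710 kPa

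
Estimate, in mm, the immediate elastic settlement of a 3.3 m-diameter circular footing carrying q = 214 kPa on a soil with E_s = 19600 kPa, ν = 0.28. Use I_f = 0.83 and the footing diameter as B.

S_e ≈ 27.6 mm

Immediate (elastic) settlement: S_e = q·B·(1−ν²)/E_s · I_f.
S_e = 214 × 3.3 × (1 − 0.28²) / 19600 × 0.83
    = 214 × 3.3 × 0.9216 / 19600 × 0.83
    = 0.02756 m = 27.56 mm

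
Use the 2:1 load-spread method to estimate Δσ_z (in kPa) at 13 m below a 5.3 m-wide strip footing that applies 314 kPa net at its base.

By the 2:1 method the load spreads at 1 horizontal : 2 vertical, so at depth z the loaded area has grown by z in each plan dimension:
Δσ = qB/(B+z) = 314×5.3/(5.3+13) = 90.94 kPa

Δσ_z ≈ 90.9 kPa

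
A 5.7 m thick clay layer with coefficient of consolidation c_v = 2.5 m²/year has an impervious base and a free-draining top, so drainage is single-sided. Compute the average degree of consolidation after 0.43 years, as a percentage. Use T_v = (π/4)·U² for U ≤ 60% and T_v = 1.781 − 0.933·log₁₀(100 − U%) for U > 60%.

Drainage path length: H_d = H = 5.7 m (single drainage).
T_v = c_v·t/H_d² = 2.5×0.43/5.7² = 0.033087.
T_v = 0.033087 corresponds to the U ≤ 60% branch:
U = √(4T_v/π) = 0.2053

U ≈ 20.5 %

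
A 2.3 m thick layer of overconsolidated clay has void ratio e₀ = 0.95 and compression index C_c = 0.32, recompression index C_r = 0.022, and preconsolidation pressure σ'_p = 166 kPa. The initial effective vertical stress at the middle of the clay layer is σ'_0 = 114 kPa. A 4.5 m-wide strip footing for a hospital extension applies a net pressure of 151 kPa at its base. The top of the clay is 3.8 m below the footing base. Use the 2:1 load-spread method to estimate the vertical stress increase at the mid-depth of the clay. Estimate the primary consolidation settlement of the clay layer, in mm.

Mid-depth of clay below the footing base: z = 3.8 + 2.3/2 = 4.95 m.
Stress increase at mid-clay by the 2:1 spreading method:
Δσ = qB/(B+z) = 151×4.5/(4.5+4.95) = 71.905 kPa
Final effective stress: σ'_f = 114 + 71.905 = 185.91 kPa.
σ'_f = 185.91 > σ'_p = 166 kPa, so the stress path crosses the preconsolidation pressure — recompression up to σ'_p, then virgin compression beyond:
S_c = H/(1+e₀)·[C_r·log₁₀(σ'_p/σ'_0) + C_c·log₁₀(σ'_f/σ'_p)]
    = 2.3/1.95 × [0.022×log₁₀(166/114) + 0.32×log₁₀(185.91/166)]
    = 1.1795 × [0.0035905 + 0.015742] = 0.0228 m

S_c ≈ 22.8 mm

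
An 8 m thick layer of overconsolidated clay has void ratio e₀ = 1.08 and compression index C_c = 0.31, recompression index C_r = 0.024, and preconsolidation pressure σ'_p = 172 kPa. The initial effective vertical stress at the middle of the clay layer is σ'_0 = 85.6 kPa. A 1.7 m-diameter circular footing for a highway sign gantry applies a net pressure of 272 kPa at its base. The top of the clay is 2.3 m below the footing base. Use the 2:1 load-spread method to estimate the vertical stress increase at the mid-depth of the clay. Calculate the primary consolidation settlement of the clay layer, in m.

Mid-depth of clay below the footing base: z = 2.3 + 8/2 = 6.3 m.
Stress increase at mid-clay by the 2:1 spreading method:
Δσ ≈ qD²/(D+z)² = 272×1.7²/(1.7+6.3)² = 12.282 kPa
Final effective stress: σ'_f = 85.6 + 12.282 = 97.882 kPa.
σ'_f = 97.882 ≤ σ'_p = 172 kPa, so the clay remains overconsolidated and only the recompression index applies:
S_c = C_r·H/(1+e₀)·log₁₀(σ'_f/σ'_0) = 0.024×8/2.08×log₁₀(97.882/85.6)
    = 0.092309 × 0.058229 = 0.005375 m

S_c ≈ 0.00538 m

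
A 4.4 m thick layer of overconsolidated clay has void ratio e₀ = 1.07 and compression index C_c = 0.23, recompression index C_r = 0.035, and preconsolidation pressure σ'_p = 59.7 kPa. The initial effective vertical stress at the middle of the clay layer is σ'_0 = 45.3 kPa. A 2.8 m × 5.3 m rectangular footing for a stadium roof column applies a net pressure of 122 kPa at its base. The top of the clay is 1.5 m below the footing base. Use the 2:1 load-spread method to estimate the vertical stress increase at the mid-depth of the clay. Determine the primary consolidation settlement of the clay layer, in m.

Mid-depth of clay below the footing base: z = 1.5 + 4.4/2 = 3.7 m.
Stress increase at mid-clay by the 2:1 spreading method:
Δσ = qBL/((B+z)(L+z)) = 122×2.8×5.3/((2.8+3.7)(5.3+3.7)) = 30.948 kPa
Final effective stress: σ'_f = 45.3 + 30.948 = 76.248 kPa.
σ'_f = 76.248 > σ'_p = 59.7 kPa, so the stress path crosses the preconsolidation pressure — recompression up to σ'_p, then virgin compression beyond:
S_c = H/(1+e₀)·[C_r·log₁₀(σ'_p/σ'_0) + C_c·log₁₀(σ'_f/σ'_p)]
    = 4.4/2.07 × [0.035×log₁₀(59.7/45.3) + 0.23×log₁₀(76.248/59.7)]
    = 2.1256 × [0.0041957 + 0.024438] = 0.06086 m

S_c ≈ 0.0609 m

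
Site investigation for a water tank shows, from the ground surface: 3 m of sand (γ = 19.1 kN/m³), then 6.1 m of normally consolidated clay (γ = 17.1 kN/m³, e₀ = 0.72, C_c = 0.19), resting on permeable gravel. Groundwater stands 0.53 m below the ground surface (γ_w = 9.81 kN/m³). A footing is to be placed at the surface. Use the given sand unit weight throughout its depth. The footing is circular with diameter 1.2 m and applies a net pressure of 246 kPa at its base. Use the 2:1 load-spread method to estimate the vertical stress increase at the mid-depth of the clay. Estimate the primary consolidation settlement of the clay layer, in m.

Mid-depth of clay below the ground surface: z = 3 + 6.1/2 = 6.05 m.
Total vertical stress at mid-clay: σ_v = 19.1×3 + 17.1×3.05 = 109.46 kPa.
Pore pressure: u = 9.81×(6.05 − 0.53) = 54.151 kPa.
Initial effective stress: σ'_0 = σ_v − u = 109.46 − 54.151 = 55.309 kPa.
Stress increase at mid-clay by the 2:1 spreading method:
Δσ ≈ qD²/(D+z)² = 246×1.2²/(1.2+6.05)² = 6.7394 kPa
Final effective stress: σ'_f = σ'_0 + Δσ = 55.309 + 6.7394 = 62.048 kPa.
Normally consolidated clay, so the full stress increment lies on the virgin compression line:
S_c = C_c·H/(1+e₀)·log₁₀(σ'_f/σ'_0) = 0.19×6.1/(1+0.72)×log₁₀(62.048/55.309)
    = 0.67384 × 0.049932 = 0.03365 m

S_c ≈ 0.0336 m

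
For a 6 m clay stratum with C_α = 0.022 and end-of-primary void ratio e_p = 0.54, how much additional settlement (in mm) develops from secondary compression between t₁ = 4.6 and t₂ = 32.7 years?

S_s ≈ 73 mm

Secondary compression: S_s = C_α·H/(1+e_p)·log₁₀(t₂/t₁)
S_s = 0.022×6/(1+0.54)×log₁₀(32.7/4.6)
    = 0.08571 × 0.8518 = 0.07301 m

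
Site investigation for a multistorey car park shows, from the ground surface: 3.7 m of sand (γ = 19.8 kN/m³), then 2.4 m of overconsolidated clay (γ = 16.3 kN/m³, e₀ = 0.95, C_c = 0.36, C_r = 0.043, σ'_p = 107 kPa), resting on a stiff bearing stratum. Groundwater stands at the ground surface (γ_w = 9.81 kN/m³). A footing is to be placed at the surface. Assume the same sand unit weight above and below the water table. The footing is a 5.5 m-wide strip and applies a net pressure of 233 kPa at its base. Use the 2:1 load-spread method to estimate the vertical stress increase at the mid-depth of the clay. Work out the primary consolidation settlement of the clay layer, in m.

S_c ≈ 0.107 m

Mid-depth of clay below the ground surface: z = 3.7 + 2.4/2 = 4.9 m.
Total vertical stress at mid-clay: σ_v = 19.8×3.7 + 16.3×1.2 = 92.82 kPa.
Pore pressure: u = 9.81×(4.9 − 0) = 48.069 kPa.
Initial effective stress: σ'_0 = σ_v − u = 92.82 − 48.069 = 44.751 kPa.
Stress increase at mid-clay by the 2:1 spreading method:
Δσ = qB/(B+z) = 233×5.5/(5.5+4.9) = 123.22 kPa
Final effective stress: σ'_f = 44.751 + 123.22 = 167.97 kPa.
σ'_f = 167.97 > σ'_p = 107 kPa, so the stress path crosses the preconsolidation pressure — recompression up to σ'_p, then virgin compression beyond:
S_c = H/(1+e₀)·[C_r·log₁₀(σ'_p/σ'_0) + C_c·log₁₀(σ'_f/σ'_p)]
    = 2.4/1.95 × [0.043×log₁₀(107/44.751) + 0.36×log₁₀(167.97/107)]
    = 1.2308 × [0.016279 + 0.070505] = 0.1068 m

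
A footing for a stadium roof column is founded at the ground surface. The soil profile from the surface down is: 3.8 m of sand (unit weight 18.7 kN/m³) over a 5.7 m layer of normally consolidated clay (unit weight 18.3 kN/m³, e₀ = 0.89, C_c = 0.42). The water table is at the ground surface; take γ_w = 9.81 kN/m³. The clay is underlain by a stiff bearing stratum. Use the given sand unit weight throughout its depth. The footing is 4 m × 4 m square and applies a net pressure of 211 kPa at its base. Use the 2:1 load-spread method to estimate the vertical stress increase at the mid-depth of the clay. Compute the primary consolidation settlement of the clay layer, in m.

S_c ≈ 0.228 m

Mid-depth of clay below the ground surface: z = 3.8 + 5.7/2 = 6.65 m.
Total vertical stress at mid-clay: σ_v = 18.7×3.8 + 18.3×2.85 = 123.21 kPa.
Pore pressure: u = 9.81×(6.65 − 0) = 65.237 kPa.
Initial effective stress: σ'_0 = σ_v − u = 123.21 − 65.237 = 57.973 kPa.
Stress increase at mid-clay by the 2:1 spreading method:
Δσ = qBL/((B+z)(L+z)) = 211×4×4/((4+6.65)(4+6.65)) = 29.765 kPa
Final effective stress: σ'_f = σ'_0 + Δσ = 57.973 + 29.765 = 87.738 kPa.
Normally consolidated clay, so the full stress increment lies on the virgin compression line:
S_c = C_c·H/(1+e₀)·log₁₀(σ'_f/σ'_0) = 0.42×5.7/(1+0.89)×log₁₀(87.738/57.973)
    = 1.2667 × 0.17996 = 0.228 m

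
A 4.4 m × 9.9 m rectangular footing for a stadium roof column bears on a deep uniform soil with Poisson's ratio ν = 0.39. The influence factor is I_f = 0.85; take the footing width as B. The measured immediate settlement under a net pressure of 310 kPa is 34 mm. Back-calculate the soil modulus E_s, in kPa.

S_e = q·B·(1−ν²)/E_s · I_f  ⇒  E_s = q·B·(1−ν²)·I_f / S_e.
E_s = 310 × 4.4 × 0.8479 × 0.85 / 0.034 = 28910 kPa

E_s ≈ 28900 kPa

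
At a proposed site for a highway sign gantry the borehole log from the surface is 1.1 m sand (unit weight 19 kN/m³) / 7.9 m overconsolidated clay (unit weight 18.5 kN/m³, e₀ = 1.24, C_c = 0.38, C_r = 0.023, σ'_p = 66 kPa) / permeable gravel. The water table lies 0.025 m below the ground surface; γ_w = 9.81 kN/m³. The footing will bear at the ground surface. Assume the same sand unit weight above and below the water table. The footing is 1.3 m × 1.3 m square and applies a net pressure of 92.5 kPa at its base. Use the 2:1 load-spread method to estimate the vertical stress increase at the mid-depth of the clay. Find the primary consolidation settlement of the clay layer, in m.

Mid-depth of clay below the ground surface: z = 1.1 + 7.9/2 = 5.05 m.
Total vertical stress at mid-clay: σ_v = 19×1.1 + 18.5×3.95 = 93.975 kPa.
Pore pressure: u = 9.81×(5.05 − 0.025) = 49.295 kPa.
Initial effective stress: σ'_0 = σ_v − u = 93.975 − 49.295 = 44.68 kPa.
Stress increase at mid-clay by the 2:1 spreading method:
Δσ = qBL/((B+z)(L+z)) = 92.5×1.3×1.3/((1.3+5.05)(1.3+5.05)) = 3.8769 kPa
Final effective stress: σ'_f = 44.68 + 3.8769 = 48.557 kPa.
σ'_f = 48.557 ≤ σ'_p = 66 kPa, so the clay remains overconsolidated and only the recompression index applies:
S_c = C_r·H/(1+e₀)·log₁₀(σ'_f/σ'_0) = 0.023×7.9/2.24×log₁₀(48.557/44.68)
    = 0.081116 × 0.036139 = 0.002931 m

S_c ≈ 0.00293 m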